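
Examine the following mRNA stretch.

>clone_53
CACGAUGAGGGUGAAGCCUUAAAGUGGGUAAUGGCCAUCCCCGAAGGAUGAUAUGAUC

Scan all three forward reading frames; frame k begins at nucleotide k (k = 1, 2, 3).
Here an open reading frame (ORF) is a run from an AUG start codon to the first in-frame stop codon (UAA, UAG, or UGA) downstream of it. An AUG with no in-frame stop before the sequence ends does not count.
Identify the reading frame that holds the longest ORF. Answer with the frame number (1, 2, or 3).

Frame 1: CAC GAU GAG GGU GAA GCC UUA AAG UGG GUA AUG GCC AUC CCC GAA GGA UGA UAU GAU — AUG at 31, stop UGA at 49 → 21 nt.
Frame 2: ACG AUG AGG GUG AAG CCU UAA AGU GGG UAA UGG CCA UCC CCG AAG GAU GAU AUG AUC — AUG at 5, stop UAA at 20 → 18 nt.
Frame 3: CGA UGA GGG UGA AGC CUU AAA GUG GGU AAU GGC CAU CCC CGA AGG AUG AUA UGA — AUG at 48, stop UGA at 54 → 9 nt.
Longest ORF is 21 nt in frame 1 (positions 31–51).

1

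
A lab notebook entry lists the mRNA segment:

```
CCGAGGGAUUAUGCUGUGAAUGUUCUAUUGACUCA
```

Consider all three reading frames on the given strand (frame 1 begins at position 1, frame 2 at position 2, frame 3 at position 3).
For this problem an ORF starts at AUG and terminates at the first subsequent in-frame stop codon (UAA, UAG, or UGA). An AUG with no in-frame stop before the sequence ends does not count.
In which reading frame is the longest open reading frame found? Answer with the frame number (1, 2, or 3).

2

Frame 1: CCG AGG GAU UAU GCU GUG AAU GUU CUA UUG ACU — no AUG→stop ORF.
Frame 2: CGA GGG AUU AUG CUG UGA AUG UUC UAU UGA CUC — AUG at 11, stop UGA at 17 → 9 nt; AUG at 20, stop UGA at 29 → 12 nt.
Frame 3: GAG GGA UUA UGC UGU GAA UGU UCU AUU GAC UCA — no AUG→stop ORF.
Longest ORF is 12 nt in frame 2 (positions 20–31).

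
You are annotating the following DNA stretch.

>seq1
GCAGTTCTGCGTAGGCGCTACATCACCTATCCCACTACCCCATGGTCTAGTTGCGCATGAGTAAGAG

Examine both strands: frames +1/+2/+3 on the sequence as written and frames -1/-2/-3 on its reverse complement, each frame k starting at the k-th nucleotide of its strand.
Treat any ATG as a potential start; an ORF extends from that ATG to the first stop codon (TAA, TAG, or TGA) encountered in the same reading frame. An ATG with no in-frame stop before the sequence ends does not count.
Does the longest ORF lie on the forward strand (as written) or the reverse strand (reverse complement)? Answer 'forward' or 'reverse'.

reverse

Reverse complement (5'→3'): CTCTTACTCATGCGCAACTAGACCATGGGGTAGTGGGATAGGTGATGTAGCGCCTACGCAGAACTGC
Frame +1: GCA GTT CTG CGT AGG CGC TAC ATC ACC TAT CCC ACT ACC CCA TGG TCT AGT TGC GCA TGA GTA AGA — no ATG→stop ORF.
Frame +2: CAG TTC TGC GTA GGC GCT ACA TCA CCT ATC CCA CTA CCC CAT GGT CTA GTT GCG CAT GAG TAA GAG — no ATG→stop ORF.
Frame +3: AGT TCT GCG TAG GCG CTA CAT CAC CTA TCC CAC TAC CCC ATG GTC TAG TTG CGC ATG AGT AAG — ATG at 42, stop TAG at 48 → 9 nt.
Frame -1: CTC TTA CTC ATG CGC AAC TAG ACC ATG GGG TAG TGG GAT AGG TGA TGT AGC GCC TAC GCA GAA CTG — ATG at 10, stop TAG at 19 → 12 nt; ATG at 25, stop TAG at 31 → 9 nt.
Frame -2: TCT TAC TCA TGC GCA ACT AGA CCA TGG GGT AGT GGG ATA GGT GAT GTA GCG CCT ACG CAG AAC TGC — no ATG→stop ORF.
Frame -3: CTT ACT CAT GCG CAA CTA GAC CAT GGG GTA GTG GGA TAG GTG ATG TAG CGC CTA CGC AGA ACT — ATG at 45, stop TAG at 48 → 6 nt.
Forward-strand max 9 nt; reverse-strand max 12 nt. The reverse strand has the longer ORF.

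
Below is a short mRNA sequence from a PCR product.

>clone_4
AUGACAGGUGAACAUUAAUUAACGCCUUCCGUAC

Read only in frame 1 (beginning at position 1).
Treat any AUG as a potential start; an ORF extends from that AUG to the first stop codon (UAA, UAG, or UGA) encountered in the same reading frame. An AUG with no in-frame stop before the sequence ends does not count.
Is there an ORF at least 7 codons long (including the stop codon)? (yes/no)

no

Frame 1: AUG ACA GGU GAA CAU UAA UUA ACG CCU UCC GUA — AUG at 1, stop UAA at 16 → 18 nt.
Largest ORF found is 6 codons < 7, so no.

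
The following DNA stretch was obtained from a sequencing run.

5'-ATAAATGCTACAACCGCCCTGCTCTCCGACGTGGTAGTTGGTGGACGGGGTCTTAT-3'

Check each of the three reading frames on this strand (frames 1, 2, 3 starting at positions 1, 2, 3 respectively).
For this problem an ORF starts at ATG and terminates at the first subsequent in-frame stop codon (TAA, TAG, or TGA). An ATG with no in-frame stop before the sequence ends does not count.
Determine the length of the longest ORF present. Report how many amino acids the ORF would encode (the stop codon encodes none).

Frame 1: ATA AAT GCT ACA ACC GCC CTG CTC TCC GAC GTG GTA GTT GGT GGA CGG GGT CTT — no ATG→stop ORF.
Frame 2: TAA ATG CTA CAA CCG CCC TGC TCT CCG ACG TGG TAG TTG GTG GAC GGG GTC TTA — ATG at 5, stop TAG at 35 → 33 nt.
Frame 3: AAA TGC TAC AAC CGC CCT GCT CTC CGA CGT GGT AGT TGG TGG ACG GGG TCT TAT — no ATG→stop ORF.
Longest: frame 2, positions 5–37, 33 nt = 11 codons = 10 aa. → 10 amino acids.

10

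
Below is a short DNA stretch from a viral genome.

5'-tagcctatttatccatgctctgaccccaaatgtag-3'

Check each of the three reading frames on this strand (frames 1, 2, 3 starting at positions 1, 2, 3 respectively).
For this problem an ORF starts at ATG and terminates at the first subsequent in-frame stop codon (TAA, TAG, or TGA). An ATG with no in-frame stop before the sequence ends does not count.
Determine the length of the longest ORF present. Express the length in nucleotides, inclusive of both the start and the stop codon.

9

Frame 1: TAG CCT ATT TAT CCA TGC TCT GAC CCC AAA TGT — no ATG→stop ORF.
Frame 2: AGC CTA TTT ATC CAT GCT CTG ACC CCA AAT GTA — no ATG→stop ORF.
Frame 3: GCC TAT TTA TCC ATG CTC TGA CCC CAA ATG TAG — ATG at 15, stop TGA at 21 → 9 nt; ATG at 30, stop TAG at 33 → 6 nt.
Longest: frame 3, positions 15–23, 9 nt = 3 codons = 2 aa. → 9 nucleotides.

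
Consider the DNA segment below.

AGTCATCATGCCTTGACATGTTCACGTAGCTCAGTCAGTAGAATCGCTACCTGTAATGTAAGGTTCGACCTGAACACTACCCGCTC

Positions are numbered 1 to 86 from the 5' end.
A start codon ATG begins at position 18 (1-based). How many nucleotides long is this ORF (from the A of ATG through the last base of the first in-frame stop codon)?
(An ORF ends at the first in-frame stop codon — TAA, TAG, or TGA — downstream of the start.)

12

Codons from position 18: ATG (18–20), TTC (21–23), ACG (24–26), TAG (27–29).
TAG is the first in-frame stop; ORF spans 18–29, 12 nucleotides.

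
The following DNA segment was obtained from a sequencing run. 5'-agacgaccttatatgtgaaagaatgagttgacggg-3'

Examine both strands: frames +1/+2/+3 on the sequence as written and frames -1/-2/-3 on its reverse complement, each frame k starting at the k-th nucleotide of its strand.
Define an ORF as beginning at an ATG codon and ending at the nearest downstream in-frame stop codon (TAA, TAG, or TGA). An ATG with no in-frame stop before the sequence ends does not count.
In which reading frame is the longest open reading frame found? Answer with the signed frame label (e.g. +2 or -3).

+2

Reverse complement (5'→3'): CCCGTCAACTCATTCTTTCACATATAAGGTCGTCT
Frame +1: AGA CGA CCT TAT ATG TGA AAG AAT GAG TTG ACG — ATG at 13, stop TGA at 16 → 6 nt.
Frame +2: GAC GAC CTT ATA TGT GAA AGA ATG AGT TGA CGG — ATG at 23, stop TGA at 29 → 9 nt.
Frame +3: ACG ACC TTA TAT GTG AAA GAA TGA GTT GAC GGG — no ATG→stop ORF.
Frame -1: CCC GTC AAC TCA TTC TTT CAC ATA TAA GGT CGT — no ATG→stop ORF.
Frame -2: CCG TCA ACT CAT TCT TTC ACA TAT AAG GTC GTC — no ATG→stop ORF.
Frame -3: CGT CAA CTC ATT CTT TCA CAT ATA AGG TCG TCT — no ATG→stop ORF.
Longest ORF is 9 nt in frame +2 (positions 23–31).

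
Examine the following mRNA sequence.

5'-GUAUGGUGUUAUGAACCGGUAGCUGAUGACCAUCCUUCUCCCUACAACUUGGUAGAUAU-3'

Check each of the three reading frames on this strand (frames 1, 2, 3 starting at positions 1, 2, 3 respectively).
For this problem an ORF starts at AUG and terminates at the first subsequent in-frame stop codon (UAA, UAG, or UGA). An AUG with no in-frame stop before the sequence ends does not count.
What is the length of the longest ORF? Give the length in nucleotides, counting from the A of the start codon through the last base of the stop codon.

Frame 1: GUA UGG UGU UAU GAA CCG GUA GCU GAU GAC CAU CCU UCU CCC UAC AAC UUG GUA GAU — no AUG→stop ORF.
Frame 2: UAU GGU GUU AUG AAC CGG UAG CUG AUG ACC AUC CUU CUC CCU ACA ACU UGG UAG AUA — AUG at 11, stop UAG at 20 → 12 nt; AUG at 26, stop UAG at 53 → 30 nt.
Frame 3: AUG GUG UUA UGA ACC GGU AGC UGA UGA CCA UCC UUC UCC CUA CAA CUU GGU AGA UAU — AUG at 3, stop UGA at 12 → 12 nt.
Longest: frame 2, positions 26–55, 30 nt = 10 codons = 9 aa. → 30 nucleotides.

30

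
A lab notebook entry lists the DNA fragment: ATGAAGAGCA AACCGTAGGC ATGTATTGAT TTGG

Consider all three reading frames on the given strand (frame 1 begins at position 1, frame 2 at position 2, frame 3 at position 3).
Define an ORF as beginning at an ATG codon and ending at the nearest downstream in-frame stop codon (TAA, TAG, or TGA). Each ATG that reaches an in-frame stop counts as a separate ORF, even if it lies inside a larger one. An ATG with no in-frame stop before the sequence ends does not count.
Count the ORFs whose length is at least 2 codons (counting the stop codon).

Frame 1: ATG AAG AGC AAA CCG TAG GCA TGT ATT GAT TTG — ATG at 1, stop TAG at 16 → 18 nt.
Frame 2: TGA AGA GCA AAC CGT AGG CAT GTA TTG ATT TGG — no ATG→stop ORF.
Frame 3: GAA GAG CAA ACC GTA GGC ATG TAT TGA TTT — ATG at 21, stop TGA at 27 → 9 nt.
ORFs ≥ 2 codons: frame 1 1–18 (6 codons), frame 3 21–29 (3 codons). Count = 2.

2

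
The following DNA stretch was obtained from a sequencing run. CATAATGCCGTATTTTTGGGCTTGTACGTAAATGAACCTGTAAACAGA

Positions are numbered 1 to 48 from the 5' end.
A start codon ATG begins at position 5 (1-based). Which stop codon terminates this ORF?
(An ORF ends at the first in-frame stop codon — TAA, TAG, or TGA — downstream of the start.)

TAA

Codons from position 5: ATG (5–7), CCG (8–10), TAT (11–13), TTT (14–16), TGG (17–19), GCT (20–22), TGT (23–25), ACG (26–28), TAA (29–31).
The first in-frame stop codon is TAA.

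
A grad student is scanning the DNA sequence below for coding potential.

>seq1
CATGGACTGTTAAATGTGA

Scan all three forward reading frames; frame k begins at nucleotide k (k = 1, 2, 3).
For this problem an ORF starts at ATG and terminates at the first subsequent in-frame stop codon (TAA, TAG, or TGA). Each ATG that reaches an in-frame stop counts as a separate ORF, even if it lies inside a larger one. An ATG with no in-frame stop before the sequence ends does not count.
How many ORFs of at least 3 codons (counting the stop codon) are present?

Frame 1: CAT GGA CTG TTA AAT GTG — no ATG→stop ORF.
Frame 2: ATG GAC TGT TAA ATG TGA — ATG at 2, stop TAA at 11 → 12 nt; ATG at 14, stop TGA at 17 → 6 nt.
Frame 3: TGG ACT GTT AAA TGT — no ATG→stop ORF.
ORFs ≥ 3 codons: frame 2 2–13 (4 codons). Count = 1.

1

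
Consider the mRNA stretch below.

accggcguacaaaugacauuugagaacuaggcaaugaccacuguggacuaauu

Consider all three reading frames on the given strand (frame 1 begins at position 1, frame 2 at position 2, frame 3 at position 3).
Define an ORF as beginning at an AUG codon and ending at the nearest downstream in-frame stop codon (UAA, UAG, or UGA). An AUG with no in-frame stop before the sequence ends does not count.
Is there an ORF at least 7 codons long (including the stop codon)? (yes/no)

Frame 1: ACC GGC GUA CAA AUG ACA UUU GAG AAC UAG GCA AUG ACC ACU GUG GAC UAA — AUG at 13, stop UAG at 28 → 18 nt; AUG at 34, stop UAA at 49 → 18 nt.
Frame 2: CCG GCG UAC AAA UGA CAU UUG AGA ACU AGG CAA UGA CCA CUG UGG ACU AAU — no AUG→stop ORF.
Frame 3: CGG CGU ACA AAU GAC AUU UGA GAA CUA GGC AAU GAC CAC UGU GGA CUA AUU — no AUG→stop ORF.
Largest ORF found is 6 codons < 7, so no.

no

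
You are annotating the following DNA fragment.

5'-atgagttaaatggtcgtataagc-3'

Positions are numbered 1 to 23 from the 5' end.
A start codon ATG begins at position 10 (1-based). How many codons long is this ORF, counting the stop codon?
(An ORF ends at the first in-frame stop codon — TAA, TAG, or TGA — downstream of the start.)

Codons from position 10: ATG (10–12), GTC (13–15), GTA (16–18), TAA (19–21).
TAA is the first in-frame stop; that's 4 codons including the stop.

4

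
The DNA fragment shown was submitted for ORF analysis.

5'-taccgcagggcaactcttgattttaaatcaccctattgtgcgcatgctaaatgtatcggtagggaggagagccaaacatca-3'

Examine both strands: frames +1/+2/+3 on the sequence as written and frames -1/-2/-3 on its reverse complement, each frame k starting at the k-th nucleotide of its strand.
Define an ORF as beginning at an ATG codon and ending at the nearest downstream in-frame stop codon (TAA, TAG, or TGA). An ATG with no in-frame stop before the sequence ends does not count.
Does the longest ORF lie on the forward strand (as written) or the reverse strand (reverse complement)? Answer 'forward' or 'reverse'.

reverse

Reverse complement (5'→3'): TGATGTTTGGCTCTCCTCCCTACCGATACATTTAGCATGCGCACAATAGGGTGATTTAAAATCAAGAGTTGCCCTGCGGTA
Frame +1: TAC CGC AGG GCA ACT CTT GAT TTT AAA TCA CCC TAT TGT GCG CAT GCT AAA TGT ATC GGT AGG GAG GAG AGC CAA ACA TCA — no ATG→stop ORF.
Frame +2: ACC GCA GGG CAA CTC TTG ATT TTA AAT CAC CCT ATT GTG CGC ATG CTA AAT GTA TCG GTA GGG AGG AGA GCC AAA CAT — no ATG→stop ORF.
Frame +3: CCG CAG GGC AAC TCT TGA TTT TAA ATC ACC CTA TTG TGC GCA TGC TAA ATG TAT CGG TAG GGA GGA GAG CCA AAC ATC — ATG at 51, stop TAG at 60 → 12 nt.
Frame -1: TGA TGT TTG GCT CTC CTC CCT ACC GAT ACA TTT AGC ATG CGC ACA ATA GGG TGA TTT AAA ATC AAG AGT TGC CCT GCG GTA — ATG at 37, stop TGA at 52 → 18 nt.
Frame -2: GAT GTT TGG CTC TCC TCC CTA CCG ATA CAT TTA GCA TGC GCA CAA TAG GGT GAT TTA AAA TCA AGA GTT GCC CTG CGG — no ATG→stop ORF.
Frame -3: ATG TTT GGC TCT CCT CCC TAC CGA TAC ATT TAG CAT GCG CAC AAT AGG GTG ATT TAA AAT CAA GAG TTG CCC TGC GGT — ATG at 3, stop TAG at 33 → 33 nt.
Forward-strand max 12 nt; reverse-strand max 33 nt. The reverse strand has the longer ORF.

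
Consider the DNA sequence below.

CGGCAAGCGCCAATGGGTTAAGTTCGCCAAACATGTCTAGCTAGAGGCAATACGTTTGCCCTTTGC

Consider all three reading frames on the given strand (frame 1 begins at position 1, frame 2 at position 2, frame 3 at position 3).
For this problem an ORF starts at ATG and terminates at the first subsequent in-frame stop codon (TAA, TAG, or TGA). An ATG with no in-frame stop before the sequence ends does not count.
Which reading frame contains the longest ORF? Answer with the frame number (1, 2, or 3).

Frame 1: CGG CAA GCG CCA ATG GGT TAA GTT CGC CAA ACA TGT CTA GCT AGA GGC AAT ACG TTT GCC CTT TGC — ATG at 13, stop TAA at 19 → 9 nt.
Frame 2: GGC AAG CGC CAA TGG GTT AAG TTC GCC AAA CAT GTC TAG CTA GAG GCA ATA CGT TTG CCC TTT — no ATG→stop ORF.
Frame 3: GCA AGC GCC AAT GGG TTA AGT TCG CCA AAC ATG TCT AGC TAG AGG CAA TAC GTT TGC CCT TTG — ATG at 33, stop TAG at 42 → 12 nt.
Longest ORF is 12 nt in frame 3 (positions 33–44).

3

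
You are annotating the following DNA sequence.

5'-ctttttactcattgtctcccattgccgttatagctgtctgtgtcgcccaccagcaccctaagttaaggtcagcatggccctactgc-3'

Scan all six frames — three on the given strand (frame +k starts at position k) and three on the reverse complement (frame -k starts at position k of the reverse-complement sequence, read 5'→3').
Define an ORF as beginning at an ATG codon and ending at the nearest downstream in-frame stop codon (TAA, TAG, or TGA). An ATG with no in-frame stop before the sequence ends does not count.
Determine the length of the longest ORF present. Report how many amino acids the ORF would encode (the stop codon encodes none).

Reverse complement (5'→3'): GCAGTAGGGCCATGCTGACCTTAACTTAGGGTGCTGGTGGGCGACACAGACAGCTATAACGGCAATGGGAGACAATGAGTAAAAAG
Frame +1: CTT TTT ACT CAT TGT CTC CCA TTG CCG TTA TAG CTG TCT GTG TCG CCC ACC AGC ACC CTA AGT TAA GGT CAG CAT GGC CCT ACT — no ATG→stop ORF.
Frame +2: TTT TTA CTC ATT GTC TCC CAT TGC CGT TAT AGC TGT CTG TGT CGC CCA CCA GCA CCC TAA GTT AAG GTC AGC ATG GCC CTA CTG — no ATG→stop ORF.
Frame +3: TTT TAC TCA TTG TCT CCC ATT GCC GTT ATA GCT GTC TGT GTC GCC CAC CAG CAC CCT AAG TTA AGG TCA GCA TGG CCC TAC TGC — no ATG→stop ORF.
Frame -1: GCA GTA GGG CCA TGC TGA CCT TAA CTT AGG GTG CTG GTG GGC GAC ACA GAC AGC TAT AAC GGC AAT GGG AGA CAA TGA GTA AAA — no ATG→stop ORF.
Frame -2: CAG TAG GGC CAT GCT GAC CTT AAC TTA GGG TGC TGG TGG GCG ACA CAG ACA GCT ATA ACG GCA ATG GGA GAC AAT GAG TAA AAA — ATG at 65, stop TAA at 80 → 18 nt.
Frame -3: AGT AGG GCC ATG CTG ACC TTA ACT TAG GGT GCT GGT GGG CGA CAC AGA CAG CTA TAA CGG CAA TGG GAG ACA ATG AGT AAA AAG — ATG at 12, stop TAG at 27 → 18 nt.
Longest: frame -2, positions 65–82, 18 nt = 6 codons = 5 aa. → 5 amino acids.

5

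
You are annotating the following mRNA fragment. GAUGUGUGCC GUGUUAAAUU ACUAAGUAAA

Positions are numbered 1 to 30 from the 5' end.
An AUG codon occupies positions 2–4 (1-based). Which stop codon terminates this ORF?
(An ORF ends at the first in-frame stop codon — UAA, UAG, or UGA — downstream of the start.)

UAA

Codons from position 2: AUG (2–4), UGU (5–7), GCC (8–10), GUG (11–13), UUA (14–16), AAU (17–19), UAC (20–22), UAA (23–25).
The first in-frame stop codon is UAA.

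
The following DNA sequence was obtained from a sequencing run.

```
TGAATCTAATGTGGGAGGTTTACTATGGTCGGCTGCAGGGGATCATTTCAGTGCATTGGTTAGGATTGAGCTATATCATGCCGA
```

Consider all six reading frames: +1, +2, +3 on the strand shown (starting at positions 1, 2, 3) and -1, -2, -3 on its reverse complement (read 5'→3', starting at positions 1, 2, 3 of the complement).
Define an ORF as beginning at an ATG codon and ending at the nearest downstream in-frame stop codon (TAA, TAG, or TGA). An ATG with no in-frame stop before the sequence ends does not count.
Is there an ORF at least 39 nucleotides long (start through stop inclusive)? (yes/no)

yes

Reverse complement (5'→3'): TCGGCATGATATAGCTCAATCCTAACCAATGCACTGAAATGATCCCCTGCAGCCGACCATAGTAAACCTCCCACATTAGATTCA
Frame +1: TGA ATC TAA TGT GGG AGG TTT ACT ATG GTC GGC TGC AGG GGA TCA TTT CAG TGC ATT GGT TAG GAT TGA GCT ATA TCA TGC CGA — ATG at 25, stop TAG at 61 → 39 nt.
Frame +2: GAA TCT AAT GTG GGA GGT TTA CTA TGG TCG GCT GCA GGG GAT CAT TTC AGT GCA TTG GTT AGG ATT GAG CTA TAT CAT GCC — no ATG→stop ORF.
Frame +3: AAT CTA ATG TGG GAG GTT TAC TAT GGT CGG CTG CAG GGG ATC ATT TCA GTG CAT TGG TTA GGA TTG AGC TAT ATC ATG CCG — no ATG→stop ORF.
Frame -1: TCG GCA TGA TAT AGC TCA ATC CTA ACC AAT GCA CTG AAA TGA TCC CCT GCA GCC GAC CAT AGT AAA CCT CCC ACA TTA GAT TCA — no ATG→stop ORF.
Frame -2: CGG CAT GAT ATA GCT CAA TCC TAA CCA ATG CAC TGA AAT GAT CCC CTG CAG CCG ACC ATA GTA AAC CTC CCA CAT TAG ATT — ATG at 29, stop TGA at 35 → 9 nt.
Frame -3: GGC ATG ATA TAG CTC AAT CCT AAC CAA TGC ACT GAA ATG ATC CCC TGC AGC CGA CCA TAG TAA ACC TCC CAC ATT AGA TTC — ATG at 6, stop TAG at 12 → 9 nt; ATG at 39, stop TAG at 60 → 24 nt.
Frame +1 has an ORF of 39 nucleotides (positions 25–63) ≥ 39, so yes.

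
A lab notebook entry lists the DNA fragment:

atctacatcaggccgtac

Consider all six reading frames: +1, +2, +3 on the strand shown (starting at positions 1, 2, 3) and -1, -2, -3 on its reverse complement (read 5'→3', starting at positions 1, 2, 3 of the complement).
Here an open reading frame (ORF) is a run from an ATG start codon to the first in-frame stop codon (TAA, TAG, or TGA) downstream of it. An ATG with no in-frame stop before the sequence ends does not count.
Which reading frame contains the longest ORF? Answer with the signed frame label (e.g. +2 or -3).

-2

Reverse complement (5'→3'): GTACGGCCTGATGTAGAT
Frame +1: ATC TAC ATC AGG CCG TAC — no ATG→stop ORF.
Frame +2: TCT ACA TCA GGC CGT — no ATG→stop ORF.
Frame +3: CTA CAT CAG GCC GTA — no ATG→stop ORF.
Frame -1: GTA CGG CCT GAT GTA GAT — no ATG→stop ORF.
Frame -2: TAC GGC CTG ATG TAG — ATG at 11, stop TAG at 14 → 6 nt.
Frame -3: ACG GCC TGA TGT AGA — no ATG→stop ORF.
Longest ORF is 6 nt in frame -2 (positions 11–16).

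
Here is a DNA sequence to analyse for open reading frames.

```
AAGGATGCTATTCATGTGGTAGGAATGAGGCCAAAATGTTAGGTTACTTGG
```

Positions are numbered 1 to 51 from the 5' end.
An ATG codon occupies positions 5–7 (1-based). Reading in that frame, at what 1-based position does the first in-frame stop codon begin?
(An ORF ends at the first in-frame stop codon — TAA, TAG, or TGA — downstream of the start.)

20

Codons from position 5: ATG (5–7), CTA (8–10), TTC (11–13), ATG (14–16), TGG (17–19), TAG (20–22).
TAG is a stop codon; it begins at position 20.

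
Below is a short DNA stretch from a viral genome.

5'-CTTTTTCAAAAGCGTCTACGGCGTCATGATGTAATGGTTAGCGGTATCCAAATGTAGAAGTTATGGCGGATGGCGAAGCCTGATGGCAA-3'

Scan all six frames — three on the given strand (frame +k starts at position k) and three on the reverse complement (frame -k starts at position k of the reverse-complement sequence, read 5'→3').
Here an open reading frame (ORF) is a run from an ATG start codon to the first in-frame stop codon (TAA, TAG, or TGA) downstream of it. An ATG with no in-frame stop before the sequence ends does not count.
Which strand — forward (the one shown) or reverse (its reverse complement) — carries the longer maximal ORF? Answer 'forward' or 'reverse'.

Reverse complement (5'→3'): TTGCCATCAGGCTTCGCCATCCGCCATAACTTCTACATTTGGATACCGCTAACCATTACATCATGACGCCGTAGACGCTTTTGAAAAAG
Frame +1: CTT TTT CAA AAG CGT CTA CGG CGT CAT GAT GTA ATG GTT AGC GGT ATC CAA ATG TAG AAG TTA TGG CGG ATG GCG AAG CCT GAT GGC — ATG at 34, stop TAG at 55 → 24 nt; ATG at 52, stop TAG at 55 → 6 nt.
Frame +2: TTT TTC AAA AGC GTC TAC GGC GTC ATG ATG TAA TGG TTA GCG GTA TCC AAA TGT AGA AGT TAT GGC GGA TGG CGA AGC CTG ATG GCA — ATG at 26, stop TAA at 32 → 9 nt; ATG at 29, stop TAA at 32 → 6 nt.
Frame +3: TTT TCA AAA GCG TCT ACG GCG TCA TGA TGT AAT GGT TAG CGG TAT CCA AAT GTA GAA GTT ATG GCG GAT GGC GAA GCC TGA TGG CAA — ATG at 63, stop TGA at 81 → 21 nt.
Frame -1: TTG CCA TCA GGC TTC GCC ATC CGC CAT AAC TTC TAC ATT TGG ATA CCG CTA ACC ATT ACA TCA TGA CGC CGT AGA CGC TTT TGA AAA — no ATG→stop ORF.
Frame -2: TGC CAT CAG GCT TCG CCA TCC GCC ATA ACT TCT ACA TTT GGA TAC CGC TAA CCA TTA CAT CAT GAC GCC GTA GAC GCT TTT GAA AAA — no ATG→stop ORF.
Frame -3: GCC ATC AGG CTT CGC CAT CCG CCA TAA CTT CTA CAT TTG GAT ACC GCT AAC CAT TAC ATC ATG ACG CCG TAG ACG CTT TTG AAA AAG — ATG at 63, stop TAG at 72 → 12 nt.
Forward-strand max 24 nt; reverse-strand max 12 nt. The forward strand has the longer ORF.

forward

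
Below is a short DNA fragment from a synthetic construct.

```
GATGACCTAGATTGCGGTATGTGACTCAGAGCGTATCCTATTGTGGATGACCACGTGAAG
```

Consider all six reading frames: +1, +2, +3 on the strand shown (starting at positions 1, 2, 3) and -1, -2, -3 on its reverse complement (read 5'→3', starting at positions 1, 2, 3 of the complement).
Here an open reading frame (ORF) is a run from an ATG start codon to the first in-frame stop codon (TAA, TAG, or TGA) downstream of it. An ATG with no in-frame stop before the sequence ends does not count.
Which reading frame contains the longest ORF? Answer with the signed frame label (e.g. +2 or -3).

+2

Reverse complement (5'→3'): CTTCACGTGGTCATCCACAATAGGATACGCTCTGAGTCACATACCGCAATCTAGGTCATC
Frame +1: GAT GAC CTA GAT TGC GGT ATG TGA CTC AGA GCG TAT CCT ATT GTG GAT GAC CAC GTG AAG — ATG at 19, stop TGA at 22 → 6 nt.
Frame +2: ATG ACC TAG ATT GCG GTA TGT GAC TCA GAG CGT ATC CTA TTG TGG ATG ACC ACG TGA — ATG at 2, stop TAG at 8 → 9 nt; ATG at 47, stop TGA at 56 → 12 nt.
Frame +3: TGA CCT AGA TTG CGG TAT GTG ACT CAG AGC GTA TCC TAT TGT GGA TGA CCA CGT GAA — no ATG→stop ORF.
Frame -1: CTT CAC GTG GTC ATC CAC AAT AGG ATA CGC TCT GAG TCA CAT ACC GCA ATC TAG GTC ATC — no ATG→stop ORF.
Frame -2: TTC ACG TGG TCA TCC ACA ATA GGA TAC GCT CTG AGT CAC ATA CCG CAA TCT AGG TCA — no ATG→stop ORF.
Frame -3: TCA CGT GGT CAT CCA CAA TAG GAT ACG CTC TGA GTC ACA TAC CGC AAT CTA GGT CAT — no ATG→stop ORF.
Longest ORF is 12 nt in frame +2 (positions 47–58).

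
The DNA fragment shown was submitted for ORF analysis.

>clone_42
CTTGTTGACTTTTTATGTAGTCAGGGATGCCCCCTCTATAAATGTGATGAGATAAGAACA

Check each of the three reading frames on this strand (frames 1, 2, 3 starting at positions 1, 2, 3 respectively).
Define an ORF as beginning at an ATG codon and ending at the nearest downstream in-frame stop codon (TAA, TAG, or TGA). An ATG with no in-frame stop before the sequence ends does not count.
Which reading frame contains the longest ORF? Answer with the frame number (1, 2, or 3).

3

Frame 1: CTT GTT GAC TTT TTA TGT AGT CAG GGA TGC CCC CTC TAT AAA TGT GAT GAG ATA AGA ACA — no ATG→stop ORF.
Frame 2: TTG TTG ACT TTT TAT GTA GTC AGG GAT GCC CCC TCT ATA AAT GTG ATG AGA TAA GAA — ATG at 47, stop TAA at 53 → 9 nt.
Frame 3: TGT TGA CTT TTT ATG TAG TCA GGG ATG CCC CCT CTA TAA ATG TGA TGA GAT AAG AAC — ATG at 15, stop TAG at 18 → 6 nt; ATG at 27, stop TAA at 39 → 15 nt; ATG at 42, stop TGA at 45 → 6 nt.
Longest ORF is 15 nt in frame 3 (positions 27–41).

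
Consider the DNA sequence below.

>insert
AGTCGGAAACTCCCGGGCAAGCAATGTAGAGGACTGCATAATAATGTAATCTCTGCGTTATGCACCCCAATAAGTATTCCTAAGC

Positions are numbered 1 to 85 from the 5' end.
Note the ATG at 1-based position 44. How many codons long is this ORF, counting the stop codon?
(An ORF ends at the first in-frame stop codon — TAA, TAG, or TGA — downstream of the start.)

Codons from position 44: ATG (44–46), TAA (47–49).
TAA is the first in-frame stop; that's 2 codons including the stop.

2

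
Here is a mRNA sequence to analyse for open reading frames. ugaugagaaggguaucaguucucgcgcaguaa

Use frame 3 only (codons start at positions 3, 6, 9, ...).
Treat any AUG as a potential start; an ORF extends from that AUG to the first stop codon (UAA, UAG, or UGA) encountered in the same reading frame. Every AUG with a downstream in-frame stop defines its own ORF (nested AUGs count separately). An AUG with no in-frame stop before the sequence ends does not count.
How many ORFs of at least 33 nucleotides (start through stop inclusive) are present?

0

Frame 3: AUG AGA AGG GUA UCA GUU CUC GCG CAG UAA — AUG at 3, stop UAA at 30 → 30 nt.
No ORF reaches 33 nucleotides. Count = 0.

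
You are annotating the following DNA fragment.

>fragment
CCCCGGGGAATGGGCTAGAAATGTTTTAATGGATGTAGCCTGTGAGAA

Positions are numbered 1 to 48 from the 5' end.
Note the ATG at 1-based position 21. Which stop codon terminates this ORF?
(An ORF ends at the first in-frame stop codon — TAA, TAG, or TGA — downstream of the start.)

Codons from position 21: ATG (21–23), TTT (24–26), TAA (27–29).
The first in-frame stop codon is TAA.

TAA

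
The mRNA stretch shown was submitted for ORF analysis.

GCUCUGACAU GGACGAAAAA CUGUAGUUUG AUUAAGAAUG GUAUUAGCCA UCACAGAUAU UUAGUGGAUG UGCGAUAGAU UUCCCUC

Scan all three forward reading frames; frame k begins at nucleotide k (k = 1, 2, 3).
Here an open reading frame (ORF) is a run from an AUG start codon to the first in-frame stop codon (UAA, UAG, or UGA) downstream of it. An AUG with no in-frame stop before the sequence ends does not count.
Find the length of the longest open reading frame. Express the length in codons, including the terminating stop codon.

9

Frame 1: GCU CUG ACA UGG ACG AAA AAC UGU AGU UUG AUU AAG AAU GGU AUU AGC CAU CAC AGA UAU UUA GUG GAU GUG CGA UAG AUU UCC CUC — no AUG→stop ORF.
Frame 2: CUC UGA CAU GGA CGA AAA ACU GUA GUU UGA UUA AGA AUG GUA UUA GCC AUC ACA GAU AUU UAG UGG AUG UGC GAU AGA UUU CCC — AUG at 38, stop UAG at 62 → 27 nt.
Frame 3: UCU GAC AUG GAC GAA AAA CUG UAG UUU GAU UAA GAA UGG UAU UAG CCA UCA CAG AUA UUU AGU GGA UGU GCG AUA GAU UUC CCU — AUG at 9, stop UAG at 24 → 18 nt.
Longest: frame 2, positions 38–64, 27 nt = 9 codons = 8 aa. → 9 codons.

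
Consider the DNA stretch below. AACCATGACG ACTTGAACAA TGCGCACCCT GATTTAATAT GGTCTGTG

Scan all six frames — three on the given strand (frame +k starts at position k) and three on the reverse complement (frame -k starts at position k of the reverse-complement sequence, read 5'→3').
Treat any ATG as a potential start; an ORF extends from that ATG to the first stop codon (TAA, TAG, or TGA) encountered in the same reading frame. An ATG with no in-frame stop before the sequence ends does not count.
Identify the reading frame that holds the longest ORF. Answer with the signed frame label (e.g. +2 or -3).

+2

Reverse complement (5'→3'): CACAGACCATATTAAATCAGGGTGCGCATTGTTCAAGTCGTCATGGTT
Frame +1: AAC CAT GAC GAC TTG AAC AAT GCG CAC CCT GAT TTA ATA TGG TCT GTG — no ATG→stop ORF.
Frame +2: ACC ATG ACG ACT TGA ACA ATG CGC ACC CTG ATT TAA TAT GGT CTG — ATG at 5, stop TGA at 14 → 12 nt; ATG at 20, stop TAA at 35 → 18 nt.
Frame +3: CCA TGA CGA CTT GAA CAA TGC GCA CCC TGA TTT AAT ATG GTC TGT — no ATG→stop ORF.
Frame -1: CAC AGA CCA TAT TAA ATC AGG GTG CGC ATT GTT CAA GTC GTC ATG GTT — no ATG→stop ORF.
Frame -2: ACA GAC CAT ATT AAA TCA GGG TGC GCA TTG TTC AAG TCG TCA TGG — no ATG→stop ORF.
Frame -3: CAG ACC ATA TTA AAT CAG GGT GCG CAT TGT TCA AGT CGT CAT GGT — no ATG→stop ORF.
Longest ORF is 18 nt in frame +2 (positions 20–37).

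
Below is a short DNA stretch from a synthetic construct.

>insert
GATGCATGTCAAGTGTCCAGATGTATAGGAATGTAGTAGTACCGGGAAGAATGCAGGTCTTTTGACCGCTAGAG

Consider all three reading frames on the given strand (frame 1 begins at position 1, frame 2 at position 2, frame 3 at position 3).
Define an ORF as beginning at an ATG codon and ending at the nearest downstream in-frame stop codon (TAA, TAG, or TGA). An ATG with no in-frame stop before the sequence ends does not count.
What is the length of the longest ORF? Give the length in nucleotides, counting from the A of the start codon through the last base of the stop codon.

Frame 1: GAT GCA TGT CAA GTG TCC AGA TGT ATA GGA ATG TAG TAG TAC CGG GAA GAA TGC AGG TCT TTT GAC CGC TAG — ATG at 31, stop TAG at 34 → 6 nt.
Frame 2: ATG CAT GTC AAG TGT CCA GAT GTA TAG GAA TGT AGT AGT ACC GGG AAG AAT GCA GGT CTT TTG ACC GCT AGA — ATG at 2, stop TAG at 26 → 27 nt.
Frame 3: TGC ATG TCA AGT GTC CAG ATG TAT AGG AAT GTA GTA GTA CCG GGA AGA ATG CAG GTC TTT TGA CCG CTA GAG — ATG at 6, stop TGA at 63 → 60 nt; ATG at 21, stop TGA at 63 → 45 nt; ATG at 51, stop TGA at 63 → 15 nt.
Longest: frame 3, positions 6–65, 60 nt = 20 codons = 19 aa. → 60 nucleotides.

60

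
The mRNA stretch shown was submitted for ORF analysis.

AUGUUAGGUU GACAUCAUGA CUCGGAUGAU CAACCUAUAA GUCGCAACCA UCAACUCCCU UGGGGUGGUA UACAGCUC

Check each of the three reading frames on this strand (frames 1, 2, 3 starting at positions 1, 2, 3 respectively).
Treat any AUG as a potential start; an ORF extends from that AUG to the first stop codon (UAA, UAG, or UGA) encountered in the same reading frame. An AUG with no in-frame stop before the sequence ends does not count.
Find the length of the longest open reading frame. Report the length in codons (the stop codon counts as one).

Frame 1: AUG UUA GGU UGA CAU CAU GAC UCG GAU GAU CAA CCU AUA AGU CGC AAC CAU CAA CUC CCU UGG GGU GGU AUA CAG CUC — AUG at 1, stop UGA at 10 → 12 nt.
Frame 2: UGU UAG GUU GAC AUC AUG ACU CGG AUG AUC AAC CUA UAA GUC GCA ACC AUC AAC UCC CUU GGG GUG GUA UAC AGC — AUG at 17, stop UAA at 38 → 24 nt; AUG at 26, stop UAA at 38 → 15 nt.
Frame 3: GUU AGG UUG ACA UCA UGA CUC GGA UGA UCA ACC UAU AAG UCG CAA CCA UCA ACU CCC UUG GGG UGG UAU ACA GCU — no AUG→stop ORF.
Longest: frame 2, positions 17–40, 24 nt = 8 codons = 7 aa. → 8 codons.

8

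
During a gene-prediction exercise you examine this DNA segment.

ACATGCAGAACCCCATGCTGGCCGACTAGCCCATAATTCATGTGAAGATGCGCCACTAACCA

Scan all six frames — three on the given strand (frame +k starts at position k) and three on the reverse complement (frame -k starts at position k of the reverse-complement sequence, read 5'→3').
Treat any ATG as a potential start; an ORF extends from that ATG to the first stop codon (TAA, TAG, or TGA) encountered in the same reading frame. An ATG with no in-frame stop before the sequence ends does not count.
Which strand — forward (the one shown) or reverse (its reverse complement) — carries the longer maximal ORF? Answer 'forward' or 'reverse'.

Reverse complement (5'→3'): TGGTTAGTGGCGCATCTTCACATGAATTATGGGCTAGTCGGCCAGCATGGGGTTCTGCATGT
Frame +1: ACA TGC AGA ACC CCA TGC TGG CCG ACT AGC CCA TAA TTC ATG TGA AGA TGC GCC ACT AAC — ATG at 40, stop TGA at 43 → 6 nt.
Frame +2: CAT GCA GAA CCC CAT GCT GGC CGA CTA GCC CAT AAT TCA TGT GAA GAT GCG CCA CTA ACC — no ATG→stop ORF.
Frame +3: ATG CAG AAC CCC ATG CTG GCC GAC TAG CCC ATA ATT CAT GTG AAG ATG CGC CAC TAA CCA — ATG at 3, stop TAG at 27 → 27 nt; ATG at 15, stop TAG at 27 → 15 nt; ATG at 48, stop TAA at 57 → 12 nt.
Frame -1: TGG TTA GTG GCG CAT CTT CAC ATG AAT TAT GGG CTA GTC GGC CAG CAT GGG GTT CTG CAT — no ATG→stop ORF.
Frame -2: GGT TAG TGG CGC ATC TTC ACA TGA ATT ATG GGC TAG TCG GCC AGC ATG GGG TTC TGC ATG — ATG at 29, stop TAG at 35 → 9 nt.
Frame -3: GTT AGT GGC GCA TCT TCA CAT GAA TTA TGG GCT AGT CGG CCA GCA TGG GGT TCT GCA TGT — no ATG→stop ORF.
Forward-strand max 27 nt; reverse-strand max 9 nt. The forward strand has the longer ORF.

forward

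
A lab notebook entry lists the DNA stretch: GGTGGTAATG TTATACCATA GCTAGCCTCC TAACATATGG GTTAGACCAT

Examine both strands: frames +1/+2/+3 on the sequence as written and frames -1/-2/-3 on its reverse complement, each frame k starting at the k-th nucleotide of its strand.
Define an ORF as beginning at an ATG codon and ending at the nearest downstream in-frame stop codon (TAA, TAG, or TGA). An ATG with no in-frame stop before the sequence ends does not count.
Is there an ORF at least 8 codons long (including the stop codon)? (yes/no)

Reverse complement (5'→3'): ATGGTCTAACCCATATGTTAGGAGGCTAGCTATGGTATAACATTACCACC
Frame +1: GGT GGT AAT GTT ATA CCA TAG CTA GCC TCC TAA CAT ATG GGT TAG ACC — ATG at 37, stop TAG at 43 → 9 nt.
Frame +2: GTG GTA ATG TTA TAC CAT AGC TAG CCT CCT AAC ATA TGG GTT AGA CCA — ATG at 8, stop TAG at 23 → 18 nt.
Frame +3: TGG TAA TGT TAT ACC ATA GCT AGC CTC CTA ACA TAT GGG TTA GAC CAT — no ATG→stop ORF.
Frame -1: ATG GTC TAA CCC ATA TGT TAG GAG GCT AGC TAT GGT ATA ACA TTA CCA — ATG at 1, stop TAA at 7 → 9 nt.
Frame -2: TGG TCT AAC CCA TAT GTT AGG AGG CTA GCT ATG GTA TAA CAT TAC CAC — ATG at 32, stop TAA at 38 → 9 nt.
Frame -3: GGT CTA ACC CAT ATG TTA GGA GGC TAG CTA TGG TAT AAC ATT ACC ACC — ATG at 15, stop TAG at 27 → 15 nt.
Largest ORF found is 6 codons < 8, so no.

no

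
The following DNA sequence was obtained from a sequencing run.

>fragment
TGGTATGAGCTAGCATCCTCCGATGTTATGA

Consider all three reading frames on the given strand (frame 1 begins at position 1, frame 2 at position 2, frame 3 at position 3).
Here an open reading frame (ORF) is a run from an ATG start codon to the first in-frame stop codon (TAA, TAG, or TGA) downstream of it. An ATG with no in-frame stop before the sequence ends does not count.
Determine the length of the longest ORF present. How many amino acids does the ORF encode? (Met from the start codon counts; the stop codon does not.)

Frame 1: TGG TAT GAG CTA GCA TCC TCC GAT GTT ATG — no ATG→stop ORF.
Frame 2: GGT ATG AGC TAG CAT CCT CCG ATG TTA TGA — ATG at 5, stop TAG at 11 → 9 nt; ATG at 23, stop TGA at 29 → 9 nt.
Frame 3: GTA TGA GCT AGC ATC CTC CGA TGT TAT — no ATG→stop ORF.
Longest: frame 2, positions 5–13, 9 nt = 3 codons = 2 aa. → 2 amino acids.

2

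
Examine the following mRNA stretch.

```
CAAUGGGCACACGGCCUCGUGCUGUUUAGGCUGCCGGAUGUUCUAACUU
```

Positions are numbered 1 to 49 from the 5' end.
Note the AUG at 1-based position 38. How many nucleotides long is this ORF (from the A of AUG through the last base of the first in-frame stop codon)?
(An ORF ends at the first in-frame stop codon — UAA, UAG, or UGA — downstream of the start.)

Codons from position 38: AUG (38–40), UUC (41–43), UAA (44–46).
UAA is the first in-frame stop; ORF spans 38–46, 9 nucleotides.

9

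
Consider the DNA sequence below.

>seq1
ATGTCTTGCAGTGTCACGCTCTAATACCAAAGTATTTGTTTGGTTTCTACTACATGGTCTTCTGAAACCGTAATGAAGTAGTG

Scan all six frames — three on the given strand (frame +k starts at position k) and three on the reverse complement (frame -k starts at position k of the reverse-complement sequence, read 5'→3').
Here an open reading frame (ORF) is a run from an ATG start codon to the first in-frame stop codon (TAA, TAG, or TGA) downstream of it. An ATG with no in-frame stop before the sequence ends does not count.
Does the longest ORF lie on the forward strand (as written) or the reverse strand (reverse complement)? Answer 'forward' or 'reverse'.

Reverse complement (5'→3'): CACTACTTCATTACGGTTTCAGAAGACCATGTAGTAGAAACCAAACAAATACTTTGGTATTAGAGCGTGACACTGCAAGACAT
Frame +1: ATG TCT TGC AGT GTC ACG CTC TAA TAC CAA AGT ATT TGT TTG GTT TCT ACT ACA TGG TCT TCT GAA ACC GTA ATG AAG TAG — ATG at 1, stop TAA at 22 → 24 nt; ATG at 73, stop TAG at 79 → 9 nt.
Frame +2: TGT CTT GCA GTG TCA CGC TCT AAT ACC AAA GTA TTT GTT TGG TTT CTA CTA CAT GGT CTT CTG AAA CCG TAA TGA AGT AGT — no ATG→stop ORF.
Frame +3: GTC TTG CAG TGT CAC GCT CTA ATA CCA AAG TAT TTG TTT GGT TTC TAC TAC ATG GTC TTC TGA AAC CGT AAT GAA GTA GTG — ATG at 54, stop TGA at 63 → 12 nt.
Frame -1: CAC TAC TTC ATT ACG GTT TCA GAA GAC CAT GTA GTA GAA ACC AAA CAA ATA CTT TGG TAT TAG AGC GTG ACA CTG CAA GAC — no ATG→stop ORF.
Frame -2: ACT ACT TCA TTA CGG TTT CAG AAG ACC ATG TAG TAG AAA CCA AAC AAA TAC TTT GGT ATT AGA GCG TGA CAC TGC AAG ACA — ATG at 29, stop TAG at 32 → 6 nt.
Frame -3: CTA CTT CAT TAC GGT TTC AGA AGA CCA TGT AGT AGA AAC CAA ACA AAT ACT TTG GTA TTA GAG CGT GAC ACT GCA AGA CAT — no ATG→stop ORF.
Forward-strand max 24 nt; reverse-strand max 6 nt. The forward strand has the longer ORF.

forward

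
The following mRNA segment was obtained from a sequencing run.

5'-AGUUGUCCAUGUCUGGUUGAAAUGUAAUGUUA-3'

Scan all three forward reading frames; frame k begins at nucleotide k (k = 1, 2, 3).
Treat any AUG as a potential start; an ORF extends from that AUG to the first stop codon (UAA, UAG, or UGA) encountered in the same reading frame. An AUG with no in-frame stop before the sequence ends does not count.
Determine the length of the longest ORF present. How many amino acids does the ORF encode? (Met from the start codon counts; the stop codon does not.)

Frame 1: AGU UGU CCA UGU CUG GUU GAA AUG UAA UGU — AUG at 22, stop UAA at 25 → 6 nt.
Frame 2: GUU GUC CAU GUC UGG UUG AAA UGU AAU GUU — no AUG→stop ORF.
Frame 3: UUG UCC AUG UCU GGU UGA AAU GUA AUG UUA — AUG at 9, stop UGA at 18 → 12 nt.
Longest: frame 3, positions 9–20, 12 nt = 4 codons = 3 aa. → 3 amino acids.

3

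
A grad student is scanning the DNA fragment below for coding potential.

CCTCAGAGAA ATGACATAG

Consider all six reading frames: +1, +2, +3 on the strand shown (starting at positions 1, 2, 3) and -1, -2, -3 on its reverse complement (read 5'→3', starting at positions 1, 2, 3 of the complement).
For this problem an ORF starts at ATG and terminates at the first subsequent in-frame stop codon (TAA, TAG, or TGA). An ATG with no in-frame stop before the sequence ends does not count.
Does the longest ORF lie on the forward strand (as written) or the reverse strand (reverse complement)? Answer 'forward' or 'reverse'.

reverse

Reverse complement (5'→3'): CTATGTCATTTCTCTGAGG
Frame +1: CCT CAG AGA AAT GAC ATA — no ATG→stop ORF.
Frame +2: CTC AGA GAA ATG ACA TAG — ATG at 11, stop TAG at 17 → 9 nt.
Frame +3: TCA GAG AAA TGA CAT — no ATG→stop ORF.
Frame -1: CTA TGT CAT TTC TCT GAG — no ATG→stop ORF.
Frame -2: TAT GTC ATT TCT CTG AGG — no ATG→stop ORF.
Frame -3: ATG TCA TTT CTC TGA — ATG at 3, stop TGA at 15 → 15 nt.
Forward-strand max 9 nt; reverse-strand max 15 nt. The reverse strand has the longer ORF.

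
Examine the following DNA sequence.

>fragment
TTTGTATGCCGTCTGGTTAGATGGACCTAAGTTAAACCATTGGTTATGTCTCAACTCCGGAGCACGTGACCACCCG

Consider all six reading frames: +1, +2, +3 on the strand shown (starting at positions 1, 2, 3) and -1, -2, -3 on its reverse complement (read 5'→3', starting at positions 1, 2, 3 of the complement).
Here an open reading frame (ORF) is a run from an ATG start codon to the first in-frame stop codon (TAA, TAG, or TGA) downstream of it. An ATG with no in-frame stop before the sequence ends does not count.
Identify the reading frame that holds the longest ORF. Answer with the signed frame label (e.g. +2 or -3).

+1

Reverse complement (5'→3'): CGGGTGGTCACGTGCTCCGGAGTTGAGACATAACCAATGGTTTAACTTAGGTCCATCTAACCAGACGGCATACAAA
Frame +1: TTT GTA TGC CGT CTG GTT AGA TGG ACC TAA GTT AAA CCA TTG GTT ATG TCT CAA CTC CGG AGC ACG TGA CCA CCC — ATG at 46, stop TGA at 67 → 24 nt.
Frame +2: TTG TAT GCC GTC TGG TTA GAT GGA CCT AAG TTA AAC CAT TGG TTA TGT CTC AAC TCC GGA GCA CGT GAC CAC CCG — no ATG→stop ORF.
Frame +3: TGT ATG CCG TCT GGT TAG ATG GAC CTA AGT TAA ACC ATT GGT TAT GTC TCA ACT CCG GAG CAC GTG ACC ACC — ATG at 6, stop TAG at 18 → 15 nt; ATG at 21, stop TAA at 33 → 15 nt.
Frame -1: CGG GTG GTC ACG TGC TCC GGA GTT GAG ACA TAA CCA ATG GTT TAA CTT AGG TCC ATC TAA CCA GAC GGC ATA CAA — ATG at 37, stop TAA at 43 → 9 nt.
Frame -2: GGG TGG TCA CGT GCT CCG GAG TTG AGA CAT AAC CAA TGG TTT AAC TTA GGT CCA TCT AAC CAG ACG GCA TAC AAA — no ATG→stop ORF.
Frame -3: GGT GGT CAC GTG CTC CGG AGT TGA GAC ATA ACC AAT GGT TTA ACT TAG GTC CAT CTA ACC AGA CGG CAT ACA — no ATG→stop ORF.
Longest ORF is 24 nt in frame +1 (positions 46–69).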